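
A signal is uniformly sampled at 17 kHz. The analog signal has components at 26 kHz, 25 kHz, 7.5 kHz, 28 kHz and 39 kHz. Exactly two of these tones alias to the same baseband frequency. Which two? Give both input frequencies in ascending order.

fs/2 = 8.5 kHz.
26 kHz mod fs = 9 kHz.
9 kHz > fs/2 = 8.5 kHz, folds to fs − 9 kHz = 8 kHz.
25 kHz mod fs = 8 kHz.
8 kHz ≤ fs/2 = 8.5 kHz, appears at 8 kHz.
7.5 kHz ≤ fs/2 = 8.5 kHz, passes unchanged.
28 kHz mod fs = 11 kHz.
11 kHz > fs/2 = 8.5 kHz, folds to fs − 11 kHz = 6 kHz.
39 kHz mod fs = 5 kHz.
5 kHz ≤ fs/2 = 8.5 kHz, appears at 5 kHz.
25 kHz and 26 kHz both map to 8 kHz.

25 kHz, 26 kHz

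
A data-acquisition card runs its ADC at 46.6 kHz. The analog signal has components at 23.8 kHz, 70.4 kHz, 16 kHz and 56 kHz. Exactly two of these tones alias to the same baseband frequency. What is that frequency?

fs/2 = 23.3 kHz.
23.8 kHz > fs/2 = 23.3 kHz, folds to fs − 23.8 kHz = 22.8 kHz.
70.4 kHz mod fs = 23.8 kHz.
23.8 kHz > fs/2 = 23.3 kHz, folds to fs − 23.8 kHz = 22.8 kHz.
16 kHz ≤ fs/2 = 23.3 kHz, passes unchanged.
56 kHz mod fs = 9.4 kHz.
9.4 kHz ≤ fs/2 = 23.3 kHz, appears at 9.4 kHz.
23.8 kHz and 70.4 kHz both map to 22.8 kHz.

22.8 kHz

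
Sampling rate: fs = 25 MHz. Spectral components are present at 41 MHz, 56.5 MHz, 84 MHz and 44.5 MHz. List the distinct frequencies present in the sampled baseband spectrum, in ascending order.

5.5 MHz, 6.5 MHz, 9 MHz

fs/2 = 12.5 MHz.
41 MHz mod fs = 16 MHz.
16 MHz > fs/2 = 12.5 MHz, folds to fs − 16 MHz = 9 MHz.
56.5 MHz mod fs = 6.5 MHz.
6.5 MHz ≤ fs/2 = 12.5 MHz, appears at 6.5 MHz.
84 MHz mod fs = 9 MHz.
9 MHz ≤ fs/2 = 12.5 MHz, appears at 9 MHz.
44.5 MHz mod fs = 19.5 MHz.
19.5 MHz > fs/2 = 12.5 MHz, folds to fs − 19.5 MHz = 5.5 MHz.
Distinct values: {5.5 MHz, 6.5 MHz, 9 MHz}.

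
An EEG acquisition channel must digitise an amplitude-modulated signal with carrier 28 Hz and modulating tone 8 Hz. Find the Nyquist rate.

72 Hz

AM sidebands sit at fc ± fm = 20 Hz and 36 Hz.
Highest-frequency component: 36 Hz.
Nyquist rate = 2 × 36 Hz = 72 Hz.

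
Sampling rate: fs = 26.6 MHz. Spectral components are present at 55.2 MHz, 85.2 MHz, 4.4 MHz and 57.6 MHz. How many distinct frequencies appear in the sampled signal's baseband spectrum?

fs/2 = 13.3 MHz.
55.2 MHz mod fs = 2 MHz.
2 MHz ≤ fs/2 = 13.3 MHz, appears at 2 MHz.
85.2 MHz mod fs = 5.4 MHz.
5.4 MHz ≤ fs/2 = 13.3 MHz, appears at 5.4 MHz.
4.4 MHz ≤ fs/2 = 13.3 MHz, passes unchanged.
57.6 MHz mod fs = 4.4 MHz.
4.4 MHz ≤ fs/2 = 13.3 MHz, appears at 4.4 MHz.
Distinct values: {2 MHz, 4.4 MHz, 5.4 MHz} → 3.

3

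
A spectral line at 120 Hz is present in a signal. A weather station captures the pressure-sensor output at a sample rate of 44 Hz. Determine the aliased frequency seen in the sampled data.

120 Hz mod fs = 32 Hz.
32 Hz > fs/2 = 22 Hz, folds to fs − 32 Hz = 12 Hz.

12 Hz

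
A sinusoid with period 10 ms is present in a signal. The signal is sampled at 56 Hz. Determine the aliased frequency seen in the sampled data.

T = 10 ms → f = 1/T = 100 Hz.
100 Hz mod fs = 44 Hz.
44 Hz > fs/2 = 28 Hz, folds to fs − 44 Hz = 12 Hz.

12 Hz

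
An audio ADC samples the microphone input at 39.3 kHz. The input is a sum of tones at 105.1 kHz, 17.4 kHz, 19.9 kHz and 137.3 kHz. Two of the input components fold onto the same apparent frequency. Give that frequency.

19.4 kHz

fs/2 = 19.65 kHz.
105.1 kHz mod fs = 26.5 kHz.
26.5 kHz > fs/2 = 19.65 kHz, folds to fs − 26.5 kHz = 12.8 kHz.
17.4 kHz ≤ fs/2 = 19.65 kHz, passes unchanged.
19.9 kHz > fs/2 = 19.65 kHz, folds to fs − 19.9 kHz = 19.4 kHz.
137.3 kHz mod fs = 19.4 kHz.
19.4 kHz ≤ fs/2 = 19.65 kHz, appears at 19.4 kHz.
19.9 kHz and 137.3 kHz both map to 19.4 kHz.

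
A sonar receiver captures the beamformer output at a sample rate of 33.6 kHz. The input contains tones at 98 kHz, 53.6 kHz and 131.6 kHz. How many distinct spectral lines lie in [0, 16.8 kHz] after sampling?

fs/2 = 16.8 kHz.
98 kHz mod fs = 30.8 kHz.
30.8 kHz > fs/2 = 16.8 kHz, folds to fs − 30.8 kHz = 2.8 kHz.
53.6 kHz mod fs = 20 kHz.
20 kHz > fs/2 = 16.8 kHz, folds to fs − 20 kHz = 13.6 kHz.
131.6 kHz mod fs = 30.8 kHz.
30.8 kHz > fs/2 = 16.8 kHz, folds to fs − 30.8 kHz = 2.8 kHz.
Distinct values: {2.8 kHz, 13.6 kHz} → 2.

2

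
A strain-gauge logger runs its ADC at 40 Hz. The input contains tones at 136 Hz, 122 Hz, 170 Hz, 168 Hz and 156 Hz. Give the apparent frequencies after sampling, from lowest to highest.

2 Hz, 4 Hz, 8 Hz, 10 Hz, 16 Hz

fs/2 = 20 Hz.
136 Hz mod fs = 16 Hz.
16 Hz ≤ fs/2 = 20 Hz, appears at 16 Hz.
122 Hz mod fs = 2 Hz.
2 Hz ≤ fs/2 = 20 Hz, appears at 2 Hz.
170 Hz mod fs = 10 Hz.
10 Hz ≤ fs/2 = 20 Hz, appears at 10 Hz.
168 Hz mod fs = 8 Hz.
8 Hz ≤ fs/2 = 20 Hz, appears at 8 Hz.
156 Hz mod fs = 36 Hz.
36 Hz > fs/2 = 20 Hz, folds to fs − 36 Hz = 4 Hz.
Distinct values: {2 Hz, 4 Hz, 8 Hz, 10 Hz, 16 Hz}.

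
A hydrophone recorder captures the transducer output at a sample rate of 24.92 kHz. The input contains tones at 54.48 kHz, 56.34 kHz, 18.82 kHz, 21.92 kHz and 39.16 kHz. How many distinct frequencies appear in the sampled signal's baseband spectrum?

fs/2 = 12.46 kHz.
54.48 kHz mod fs = 4.64 kHz.
4.64 kHz ≤ fs/2 = 12.46 kHz, appears at 4.64 kHz.
56.34 kHz mod fs = 6.5 kHz.
6.5 kHz ≤ fs/2 = 12.46 kHz, appears at 6.5 kHz.
18.82 kHz > fs/2 = 12.46 kHz, folds to fs − 18.82 kHz = 6.1 kHz.
21.92 kHz > fs/2 = 12.46 kHz, folds to fs − 21.92 kHz = 3 kHz.
39.16 kHz mod fs = 14.24 kHz.
14.24 kHz > fs/2 = 12.46 kHz, folds to fs − 14.24 kHz = 10.68 kHz.
Distinct values: {3 kHz, 4.64 kHz, 6.1 kHz, 6.5 kHz, 10.68 kHz} → 5.

5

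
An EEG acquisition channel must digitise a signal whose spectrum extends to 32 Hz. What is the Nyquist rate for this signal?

64 Hz

Nyquist rate = 2 × 32 Hz = 64 Hz.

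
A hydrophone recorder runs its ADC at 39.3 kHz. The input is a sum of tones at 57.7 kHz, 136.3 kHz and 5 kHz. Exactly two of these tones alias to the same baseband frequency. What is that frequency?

18.4 kHz

fs/2 = 19.65 kHz.
57.7 kHz mod fs = 18.4 kHz.
18.4 kHz ≤ fs/2 = 19.65 kHz, appears at 18.4 kHz.
136.3 kHz mod fs = 18.4 kHz.
18.4 kHz ≤ fs/2 = 19.65 kHz, appears at 18.4 kHz.
5 kHz ≤ fs/2 = 19.65 kHz, passes unchanged.
57.7 kHz and 136.3 kHz both map to 18.4 kHz.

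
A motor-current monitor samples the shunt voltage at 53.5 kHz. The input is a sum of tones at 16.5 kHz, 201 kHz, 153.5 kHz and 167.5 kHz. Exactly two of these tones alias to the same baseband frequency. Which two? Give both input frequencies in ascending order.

153.5 kHz, 167.5 kHz

fs/2 = 26.75 kHz.
16.5 kHz ≤ fs/2 = 26.75 kHz, passes unchanged.
201 kHz mod fs = 40.5 kHz.
40.5 kHz > fs/2 = 26.75 kHz, folds to fs − 40.5 kHz = 13 kHz.
153.5 kHz mod fs = 46.5 kHz.
46.5 kHz > fs/2 = 26.75 kHz, folds to fs − 46.5 kHz = 7 kHz.
167.5 kHz mod fs = 7 kHz.
7 kHz ≤ fs/2 = 26.75 kHz, appears at 7 kHz.
153.5 kHz and 167.5 kHz both map to 7 kHz.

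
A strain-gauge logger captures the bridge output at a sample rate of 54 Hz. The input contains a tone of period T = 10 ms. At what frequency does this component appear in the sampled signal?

T = 10 ms → f = 1/T = 100 Hz.
100 Hz mod fs = 46 Hz.
46 Hz > fs/2 = 27 Hz, folds to fs − 46 Hz = 8 Hz.

8 Hz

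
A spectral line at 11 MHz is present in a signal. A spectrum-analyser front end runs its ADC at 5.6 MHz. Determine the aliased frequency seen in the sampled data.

11 MHz mod fs = 5.4 MHz.
5.4 MHz > fs/2 = 2.8 MHz, folds to fs − 5.4 MHz = 0.2 MHz.

0.2 MHz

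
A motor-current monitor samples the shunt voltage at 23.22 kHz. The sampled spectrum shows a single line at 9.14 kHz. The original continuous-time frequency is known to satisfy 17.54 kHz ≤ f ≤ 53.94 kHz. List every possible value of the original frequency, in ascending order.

Frequencies that alias to 9.14 kHz are k·fs ± 9.14 kHz for integer k ≥ 0.
k=0: 9.14 kHz.
k=1: 14.08 kHz, 32.36 kHz.
k=2: 37.3 kHz, 55.58 kHz.
k=3: 60.52 kHz, 78.8 kHz.
Within [17.54 kHz, 53.94 kHz]: 32.36 kHz, 37.3 kHz.

32.36 kHz, 37.3 kHz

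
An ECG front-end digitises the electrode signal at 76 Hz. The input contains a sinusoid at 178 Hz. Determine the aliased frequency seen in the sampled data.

178 Hz mod fs = 26 Hz.
26 Hz ≤ fs/2 = 38 Hz, appears at 26 Hz.

26 Hz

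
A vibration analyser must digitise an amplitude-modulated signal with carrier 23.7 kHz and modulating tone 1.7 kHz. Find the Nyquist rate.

AM sidebands sit at fc ± fm = 22 kHz and 25.4 kHz.
Highest-frequency component: 25.4 kHz.
Nyquist rate = 2 × 25.4 kHz = 50.8 kHz.

50.8 kHz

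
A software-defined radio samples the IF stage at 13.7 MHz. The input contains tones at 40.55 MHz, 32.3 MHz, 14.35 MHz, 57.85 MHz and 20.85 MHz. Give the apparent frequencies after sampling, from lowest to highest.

0.55 MHz, 0.65 MHz, 3.05 MHz, 4.9 MHz, 6.55 MHz

fs/2 = 6.85 MHz.
40.55 MHz mod fs = 13.15 MHz.
13.15 MHz > fs/2 = 6.85 MHz, folds to fs − 13.15 MHz = 0.55 MHz.
32.3 MHz mod fs = 4.9 MHz.
4.9 MHz ≤ fs/2 = 6.85 MHz, appears at 4.9 MHz.
14.35 MHz mod fs = 0.65 MHz.
0.65 MHz ≤ fs/2 = 6.85 MHz, appears at 0.65 MHz.
57.85 MHz mod fs = 3.05 MHz.
3.05 MHz ≤ fs/2 = 6.85 MHz, appears at 3.05 MHz.
20.85 MHz mod fs = 7.15 MHz.
7.15 MHz > fs/2 = 6.85 MHz, folds to fs − 7.15 MHz = 6.55 MHz.
Distinct values: {0.55 MHz, 0.65 MHz, 3.05 MHz, 4.9 MHz, 6.55 MHz}.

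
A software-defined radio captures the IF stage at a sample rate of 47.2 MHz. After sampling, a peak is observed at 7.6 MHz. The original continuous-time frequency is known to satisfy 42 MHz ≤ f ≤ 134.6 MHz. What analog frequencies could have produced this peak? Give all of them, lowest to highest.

Frequencies that alias to 7.6 MHz are k·fs ± 7.6 MHz for integer k ≥ 0.
k=0: 7.6 MHz.
k=1: 39.6 MHz, 54.8 MHz.
k=2: 86.8 MHz, 102 MHz.
k=3: 134 MHz, 149.2 MHz.
k=4: 181.2 MHz, 196.4 MHz.
Within [42 MHz, 134.6 MHz]: 54.8 MHz, 86.8 MHz, 102 MHz, 134 MHz.

54.8 MHz, 86.8 MHz, 102 MHz, 134 MHz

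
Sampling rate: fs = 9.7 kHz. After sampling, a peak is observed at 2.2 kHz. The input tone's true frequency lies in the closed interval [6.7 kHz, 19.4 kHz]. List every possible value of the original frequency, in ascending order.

7.5 kHz, 11.9 kHz, 17.2 kHz

Frequencies that alias to 2.2 kHz are k·fs ± 2.2 kHz for integer k ≥ 0.
k=0: 2.2 kHz.
k=1: 7.5 kHz, 11.9 kHz.
k=2: 17.2 kHz, 21.6 kHz.
k=3: 26.9 kHz, 31.3 kHz.
Within [6.7 kHz, 19.4 kHz]: 7.5 kHz, 11.9 kHz, 17.2 kHz.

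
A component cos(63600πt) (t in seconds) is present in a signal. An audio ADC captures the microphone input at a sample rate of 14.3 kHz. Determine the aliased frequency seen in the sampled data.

3.2 kHz

ω = 63600π rad/s → f = ω/(2π) = 31800 Hz = 31.8 kHz.
31.8 kHz mod fs = 3.2 kHz.
3.2 kHz ≤ fs/2 = 7.15 kHz, appears at 3.2 kHz.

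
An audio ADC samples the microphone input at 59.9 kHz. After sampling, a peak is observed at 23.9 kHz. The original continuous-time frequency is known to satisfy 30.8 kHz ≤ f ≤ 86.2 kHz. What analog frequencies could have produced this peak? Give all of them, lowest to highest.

Frequencies that alias to 23.9 kHz are k·fs ± 23.9 kHz for integer k ≥ 0.
k=0: 23.9 kHz.
k=1: 36 kHz, 83.8 kHz.
k=2: 95.9 kHz, 143.7 kHz.
Within [30.8 kHz, 86.2 kHz]: 36 kHz, 83.8 kHz.

36 kHz, 83.8 kHz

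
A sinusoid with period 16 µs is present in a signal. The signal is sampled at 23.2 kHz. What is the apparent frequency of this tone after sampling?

7.1 kHz

T = 16 µs → f = 1/T = 62.5 kHz.
62.5 kHz mod fs = 16.1 kHz.
16.1 kHz > fs/2 = 11.6 kHz, folds to fs − 16.1 kHz = 7.1 kHz.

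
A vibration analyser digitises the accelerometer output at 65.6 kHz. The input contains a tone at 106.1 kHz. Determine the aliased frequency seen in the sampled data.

106.1 kHz mod fs = 40.5 kHz.
40.5 kHz > fs/2 = 32.8 kHz, folds to fs − 40.5 kHz = 25.1 kHz.

25.1 kHz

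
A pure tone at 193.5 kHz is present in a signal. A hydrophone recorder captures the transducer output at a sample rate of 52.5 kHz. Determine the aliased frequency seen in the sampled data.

16.5 kHz

193.5 kHz mod fs = 36 kHz.
36 kHz > fs/2 = 26.25 kHz, folds to fs − 36 kHz = 16.5 kHz.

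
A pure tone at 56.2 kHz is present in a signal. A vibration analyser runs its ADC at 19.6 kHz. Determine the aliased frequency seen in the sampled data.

56.2 kHz mod fs = 17 kHz.
17 kHz > fs/2 = 9.8 kHz, folds to fs − 17 kHz = 2.6 kHz.

2.6 kHz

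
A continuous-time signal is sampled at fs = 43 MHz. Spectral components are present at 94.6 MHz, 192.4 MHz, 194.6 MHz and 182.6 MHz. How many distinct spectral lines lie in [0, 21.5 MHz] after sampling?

fs/2 = 21.5 MHz.
94.6 MHz mod fs = 8.6 MHz.
8.6 MHz ≤ fs/2 = 21.5 MHz, appears at 8.6 MHz.
192.4 MHz mod fs = 20.4 MHz.
20.4 MHz ≤ fs/2 = 21.5 MHz, appears at 20.4 MHz.
194.6 MHz mod fs = 22.6 MHz.
22.6 MHz > fs/2 = 21.5 MHz, folds to fs − 22.6 MHz = 20.4 MHz.
182.6 MHz mod fs = 10.6 MHz.
10.6 MHz ≤ fs/2 = 21.5 MHz, appears at 10.6 MHz.
Distinct values: {8.6 MHz, 10.6 MHz, 20.4 MHz} → 3.

3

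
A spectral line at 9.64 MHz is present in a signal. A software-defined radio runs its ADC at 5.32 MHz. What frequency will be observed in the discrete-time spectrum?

1 MHz

9.64 MHz mod fs = 4.32 MHz.
4.32 MHz > fs/2 = 2.66 MHz, folds to fs − 4.32 MHz = 1 MHz.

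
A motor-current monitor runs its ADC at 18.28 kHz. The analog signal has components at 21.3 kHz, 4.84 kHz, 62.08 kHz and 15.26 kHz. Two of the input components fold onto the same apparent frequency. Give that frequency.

fs/2 = 9.14 kHz.
21.3 kHz mod fs = 3.02 kHz.
3.02 kHz ≤ fs/2 = 9.14 kHz, appears at 3.02 kHz.
4.84 kHz ≤ fs/2 = 9.14 kHz, passes unchanged.
62.08 kHz mod fs = 7.24 kHz.
7.24 kHz ≤ fs/2 = 9.14 kHz, appears at 7.24 kHz.
15.26 kHz > fs/2 = 9.14 kHz, folds to fs − 15.26 kHz = 3.02 kHz.
15.26 kHz and 21.3 kHz both map to 3.02 kHz.

3.02 kHz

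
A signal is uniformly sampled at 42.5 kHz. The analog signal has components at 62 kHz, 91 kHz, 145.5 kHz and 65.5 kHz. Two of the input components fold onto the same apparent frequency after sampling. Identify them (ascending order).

fs/2 = 21.25 kHz.
62 kHz mod fs = 19.5 kHz.
19.5 kHz ≤ fs/2 = 21.25 kHz, appears at 19.5 kHz.
91 kHz mod fs = 6 kHz.
6 kHz ≤ fs/2 = 21.25 kHz, appears at 6 kHz.
145.5 kHz mod fs = 18 kHz.
18 kHz ≤ fs/2 = 21.25 kHz, appears at 18 kHz.
65.5 kHz mod fs = 23 kHz.
23 kHz > fs/2 = 21.25 kHz, folds to fs − 23 kHz = 19.5 kHz.
62 kHz and 65.5 kHz both map to 19.5 kHz.

62 kHz, 65.5 kHz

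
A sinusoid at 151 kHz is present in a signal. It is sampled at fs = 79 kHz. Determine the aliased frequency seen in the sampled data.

7 kHz

151 kHz mod fs = 72 kHz.
72 kHz > fs/2 = 39.5 kHz, folds to fs − 72 kHz = 7 kHz.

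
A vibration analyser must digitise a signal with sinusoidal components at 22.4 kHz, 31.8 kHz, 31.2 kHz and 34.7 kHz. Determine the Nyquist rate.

69.4 kHz

Highest-frequency component: 34.7 kHz.
Nyquist rate = 2 × 34.7 kHz = 69.4 kHz.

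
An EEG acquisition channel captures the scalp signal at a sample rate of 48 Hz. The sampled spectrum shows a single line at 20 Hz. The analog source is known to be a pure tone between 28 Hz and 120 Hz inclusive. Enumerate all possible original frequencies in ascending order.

Frequencies that alias to 20 Hz are k·fs ± 20 Hz for integer k ≥ 0.
k=0: 20 Hz.
k=1: 28 Hz, 68 Hz.
k=2: 76 Hz, 116 Hz.
k=3: 124 Hz, 164 Hz.
Within [28 Hz, 120 Hz]: 28 Hz, 68 Hz, 76 Hz, 116 Hz.

28 Hz, 68 Hz, 76 Hz, 116 Hz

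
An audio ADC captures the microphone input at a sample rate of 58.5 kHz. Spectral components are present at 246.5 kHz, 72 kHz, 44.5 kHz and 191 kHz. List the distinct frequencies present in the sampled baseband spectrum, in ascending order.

12.5 kHz, 13.5 kHz, 14 kHz, 15.5 kHz

fs/2 = 29.25 kHz.
246.5 kHz mod fs = 12.5 kHz.
12.5 kHz ≤ fs/2 = 29.25 kHz, appears at 12.5 kHz.
72 kHz mod fs = 13.5 kHz.
13.5 kHz ≤ fs/2 = 29.25 kHz, appears at 13.5 kHz.
44.5 kHz > fs/2 = 29.25 kHz, folds to fs − 44.5 kHz = 14 kHz.
191 kHz mod fs = 15.5 kHz.
15.5 kHz ≤ fs/2 = 29.25 kHz, appears at 15.5 kHz.
Distinct values: {12.5 kHz, 13.5 kHz, 14 kHz, 15.5 kHz}.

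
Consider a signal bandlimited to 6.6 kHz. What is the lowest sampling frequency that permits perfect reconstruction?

13.2 kHz

Nyquist rate = 2 × 6.6 kHz = 13.2 kHz.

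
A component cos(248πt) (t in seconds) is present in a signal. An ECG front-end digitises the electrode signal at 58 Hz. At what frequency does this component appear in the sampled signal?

ω = 248π rad/s → f = ω/(2π) = 124 Hz.
124 Hz mod fs = 8 Hz.
8 Hz ≤ fs/2 = 29 Hz, appears at 8 Hz.

8 Hz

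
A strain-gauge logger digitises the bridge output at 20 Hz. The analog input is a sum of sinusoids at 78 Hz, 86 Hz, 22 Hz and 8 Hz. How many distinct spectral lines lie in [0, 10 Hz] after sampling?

fs/2 = 10 Hz.
78 Hz mod fs = 18 Hz.
18 Hz > fs/2 = 10 Hz, folds to fs − 18 Hz = 2 Hz.
86 Hz mod fs = 6 Hz.
6 Hz ≤ fs/2 = 10 Hz, appears at 6 Hz.
22 Hz mod fs = 2 Hz.
2 Hz ≤ fs/2 = 10 Hz, appears at 2 Hz.
8 Hz ≤ fs/2 = 10 Hz, passes unchanged.
Distinct values: {2 Hz, 6 Hz, 8 Hz} → 3.

3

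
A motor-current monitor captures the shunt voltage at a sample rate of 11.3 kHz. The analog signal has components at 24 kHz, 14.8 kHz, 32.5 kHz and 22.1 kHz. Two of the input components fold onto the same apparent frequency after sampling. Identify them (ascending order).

fs/2 = 5.65 kHz.
24 kHz mod fs = 1.4 kHz.
1.4 kHz ≤ fs/2 = 5.65 kHz, appears at 1.4 kHz.
14.8 kHz mod fs = 3.5 kHz.
3.5 kHz ≤ fs/2 = 5.65 kHz, appears at 3.5 kHz.
32.5 kHz mod fs = 9.9 kHz.
9.9 kHz > fs/2 = 5.65 kHz, folds to fs − 9.9 kHz = 1.4 kHz.
22.1 kHz mod fs = 10.8 kHz.
10.8 kHz > fs/2 = 5.65 kHz, folds to fs − 10.8 kHz = 0.5 kHz.
24 kHz and 32.5 kHz both map to 1.4 kHz.

24 kHz, 32.5 kHz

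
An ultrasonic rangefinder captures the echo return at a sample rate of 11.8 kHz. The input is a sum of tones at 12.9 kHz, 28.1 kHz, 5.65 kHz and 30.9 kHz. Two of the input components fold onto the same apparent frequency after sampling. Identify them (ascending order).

28.1 kHz, 30.9 kHz

fs/2 = 5.9 kHz.
12.9 kHz mod fs = 1.1 kHz.
1.1 kHz ≤ fs/2 = 5.9 kHz, appears at 1.1 kHz.
28.1 kHz mod fs = 4.5 kHz.
4.5 kHz ≤ fs/2 = 5.9 kHz, appears at 4.5 kHz.
5.65 kHz ≤ fs/2 = 5.9 kHz, passes unchanged.
30.9 kHz mod fs = 7.3 kHz.
7.3 kHz > fs/2 = 5.9 kHz, folds to fs − 7.3 kHz = 4.5 kHz.
28.1 kHz and 30.9 kHz both map to 4.5 kHz.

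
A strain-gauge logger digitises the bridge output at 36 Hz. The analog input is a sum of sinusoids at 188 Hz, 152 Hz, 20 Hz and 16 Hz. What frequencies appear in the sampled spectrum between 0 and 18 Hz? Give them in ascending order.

fs/2 = 18 Hz.
188 Hz mod fs = 8 Hz.
8 Hz ≤ fs/2 = 18 Hz, appears at 8 Hz.
152 Hz mod fs = 8 Hz.
8 Hz ≤ fs/2 = 18 Hz, appears at 8 Hz.
20 Hz > fs/2 = 18 Hz, folds to fs − 20 Hz = 16 Hz.
16 Hz ≤ fs/2 = 18 Hz, passes unchanged.
Distinct values: {8 Hz, 16 Hz}.

8 Hz, 16 Hz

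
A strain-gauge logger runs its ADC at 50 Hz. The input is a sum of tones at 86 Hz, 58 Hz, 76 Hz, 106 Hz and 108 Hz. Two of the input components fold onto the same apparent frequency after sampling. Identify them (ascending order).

58 Hz, 108 Hz

fs/2 = 25 Hz.
86 Hz mod fs = 36 Hz.
36 Hz > fs/2 = 25 Hz, folds to fs − 36 Hz = 14 Hz.
58 Hz mod fs = 8 Hz.
8 Hz ≤ fs/2 = 25 Hz, appears at 8 Hz.
76 Hz mod fs = 26 Hz.
26 Hz > fs/2 = 25 Hz, folds to fs − 26 Hz = 24 Hz.
106 Hz mod fs = 6 Hz.
6 Hz ≤ fs/2 = 25 Hz, appears at 6 Hz.
108 Hz mod fs = 8 Hz.
8 Hz ≤ fs/2 = 25 Hz, appears at 8 Hz.
58 Hz and 108 Hz both map to 8 Hz.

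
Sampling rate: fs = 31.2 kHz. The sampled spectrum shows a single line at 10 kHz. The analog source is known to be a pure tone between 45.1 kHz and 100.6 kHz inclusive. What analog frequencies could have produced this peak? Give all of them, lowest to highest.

52.4 kHz, 72.4 kHz, 83.6 kHz

Frequencies that alias to 10 kHz are k·fs ± 10 kHz for integer k ≥ 0.
k=0: 10 kHz.
k=1: 21.2 kHz, 41.2 kHz.
k=2: 52.4 kHz, 72.4 kHz.
k=3: 83.6 kHz, 103.6 kHz.
k=4: 114.8 kHz, 134.8 kHz.
Within [45.1 kHz, 100.6 kHz]: 52.4 kHz, 72.4 kHz, 83.6 kHz.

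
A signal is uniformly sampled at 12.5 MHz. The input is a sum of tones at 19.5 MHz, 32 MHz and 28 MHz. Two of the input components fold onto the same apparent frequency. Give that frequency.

fs/2 = 6.25 MHz.
19.5 MHz mod fs = 7 MHz.
7 MHz > fs/2 = 6.25 MHz, folds to fs − 7 MHz = 5.5 MHz.
32 MHz mod fs = 7 MHz.
7 MHz > fs/2 = 6.25 MHz, folds to fs − 7 MHz = 5.5 MHz.
28 MHz mod fs = 3 MHz.
3 MHz ≤ fs/2 = 6.25 MHz, appears at 3 MHz.
19.5 MHz and 32 MHz both map to 5.5 MHz.

5.5 MHz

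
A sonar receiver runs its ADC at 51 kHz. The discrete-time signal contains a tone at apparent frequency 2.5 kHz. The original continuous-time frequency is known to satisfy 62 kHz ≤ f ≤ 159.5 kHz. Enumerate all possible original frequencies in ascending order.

Frequencies that alias to 2.5 kHz are k·fs ± 2.5 kHz for integer k ≥ 0.
k=0: 2.5 kHz.
k=1: 48.5 kHz, 53.5 kHz.
k=2: 99.5 kHz, 104.5 kHz.
k=3: 150.5 kHz, 155.5 kHz.
k=4: 201.5 kHz, 206.5 kHz.
Within [62 kHz, 159.5 kHz]: 99.5 kHz, 104.5 kHz, 150.5 kHz, 155.5 kHz.

99.5 kHz, 104.5 kHz, 150.5 kHz, 155.5 kHz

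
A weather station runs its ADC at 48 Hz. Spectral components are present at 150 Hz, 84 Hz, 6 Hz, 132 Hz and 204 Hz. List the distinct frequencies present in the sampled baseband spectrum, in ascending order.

fs/2 = 24 Hz.
150 Hz mod fs = 6 Hz.
6 Hz ≤ fs/2 = 24 Hz, appears at 6 Hz.
84 Hz mod fs = 36 Hz.
36 Hz > fs/2 = 24 Hz, folds to fs − 36 Hz = 12 Hz.
6 Hz ≤ fs/2 = 24 Hz, passes unchanged.
132 Hz mod fs = 36 Hz.
36 Hz > fs/2 = 24 Hz, folds to fs − 36 Hz = 12 Hz.
204 Hz mod fs = 12 Hz.
12 Hz ≤ fs/2 = 24 Hz, appears at 12 Hz.
Distinct values: {6 Hz, 12 Hz}.

6 Hz, 12 Hz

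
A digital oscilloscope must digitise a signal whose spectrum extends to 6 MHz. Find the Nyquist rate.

Nyquist rate = 2 × 6 MHz = 12 MHz.

12 MHz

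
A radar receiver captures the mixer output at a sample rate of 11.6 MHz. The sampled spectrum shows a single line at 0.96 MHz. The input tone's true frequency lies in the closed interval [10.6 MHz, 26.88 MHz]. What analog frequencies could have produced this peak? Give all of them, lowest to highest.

10.64 MHz, 12.56 MHz, 22.24 MHz, 24.16 MHz

Frequencies that alias to 0.96 MHz are k·fs ± 0.96 MHz for integer k ≥ 0.
k=0: 0.96 MHz.
k=1: 10.64 MHz, 12.56 MHz.
k=2: 22.24 MHz, 24.16 MHz.
k=3: 33.84 MHz, 35.76 MHz.
Within [10.6 MHz, 26.88 MHz]: 10.64 MHz, 12.56 MHz, 22.24 MHz, 24.16 MHz.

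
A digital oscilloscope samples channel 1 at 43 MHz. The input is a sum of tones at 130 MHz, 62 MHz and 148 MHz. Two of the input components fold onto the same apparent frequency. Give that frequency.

19 MHz

fs/2 = 21.5 MHz.
130 MHz mod fs = 1 MHz.
1 MHz ≤ fs/2 = 21.5 MHz, appears at 1 MHz.
62 MHz mod fs = 19 MHz.
19 MHz ≤ fs/2 = 21.5 MHz, appears at 19 MHz.
148 MHz mod fs = 19 MHz.
19 MHz ≤ fs/2 = 21.5 MHz, appears at 19 MHz.
62 MHz and 148 MHz both map to 19 MHz.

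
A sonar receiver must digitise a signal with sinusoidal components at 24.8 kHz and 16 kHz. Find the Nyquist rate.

49.6 kHz

Highest-frequency component: 24.8 kHz.
Nyquist rate = 2 × 24.8 kHz = 49.6 kHz.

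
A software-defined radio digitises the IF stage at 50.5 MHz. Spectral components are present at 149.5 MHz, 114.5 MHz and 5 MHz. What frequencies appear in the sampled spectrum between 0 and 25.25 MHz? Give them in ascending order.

fs/2 = 25.25 MHz.
149.5 MHz mod fs = 48.5 MHz.
48.5 MHz > fs/2 = 25.25 MHz, folds to fs − 48.5 MHz = 2 MHz.
114.5 MHz mod fs = 13.5 MHz.
13.5 MHz ≤ fs/2 = 25.25 MHz, appears at 13.5 MHz.
5 MHz ≤ fs/2 = 25.25 MHz, passes unchanged.
Distinct values: {2 MHz, 5 MHz, 13.5 MHz}.

2 MHz, 5 MHz, 13.5 MHz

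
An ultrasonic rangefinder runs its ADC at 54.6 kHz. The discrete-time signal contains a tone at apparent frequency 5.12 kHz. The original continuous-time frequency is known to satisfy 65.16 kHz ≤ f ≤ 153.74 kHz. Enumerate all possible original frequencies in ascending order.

Frequencies that alias to 5.12 kHz are k·fs ± 5.12 kHz for integer k ≥ 0.
k=0: 5.12 kHz.
k=1: 49.48 kHz, 59.72 kHz.
k=2: 104.08 kHz, 114.32 kHz.
k=3: 158.68 kHz, 168.92 kHz.
Within [65.16 kHz, 153.74 kHz]: 104.08 kHz, 114.32 kHz.

104.08 kHz, 114.32 kHz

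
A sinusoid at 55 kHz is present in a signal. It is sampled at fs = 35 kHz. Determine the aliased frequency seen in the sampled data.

55 kHz mod fs = 20 kHz.
20 kHz > fs/2 = 17.5 kHz, folds to fs − 20 kHz = 15 kHz.

15 kHz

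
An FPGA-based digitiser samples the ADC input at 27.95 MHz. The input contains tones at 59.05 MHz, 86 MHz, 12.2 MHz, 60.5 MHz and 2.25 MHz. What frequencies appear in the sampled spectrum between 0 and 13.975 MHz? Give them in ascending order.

fs/2 = 13.975 MHz.
59.05 MHz mod fs = 3.15 MHz.
3.15 MHz ≤ fs/2 = 13.975 MHz, appears at 3.15 MHz.
86 MHz mod fs = 2.15 MHz.
2.15 MHz ≤ fs/2 = 13.975 MHz, appears at 2.15 MHz.
12.2 MHz ≤ fs/2 = 13.975 MHz, passes unchanged.
60.5 MHz mod fs = 4.6 MHz.
4.6 MHz ≤ fs/2 = 13.975 MHz, appears at 4.6 MHz.
2.25 MHz ≤ fs/2 = 13.975 MHz, passes unchanged.
Distinct values: {2.15 MHz, 2.25 MHz, 3.15 MHz, 4.6 MHz, 12.2 MHz}.

2.15 MHz, 2.25 MHz, 3.15 MHz, 4.6 MHz, 12.2 MHz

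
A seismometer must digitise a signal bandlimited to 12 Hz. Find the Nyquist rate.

Nyquist rate = 2 × 12 Hz = 24 Hz.

24 Hz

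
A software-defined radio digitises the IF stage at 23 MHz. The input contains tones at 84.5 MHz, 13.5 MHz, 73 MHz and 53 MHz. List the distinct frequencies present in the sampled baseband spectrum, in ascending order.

4 MHz, 7 MHz, 7.5 MHz, 9.5 MHz

fs/2 = 11.5 MHz.
84.5 MHz mod fs = 15.5 MHz.
15.5 MHz > fs/2 = 11.5 MHz, folds to fs − 15.5 MHz = 7.5 MHz.
13.5 MHz > fs/2 = 11.5 MHz, folds to fs − 13.5 MHz = 9.5 MHz.
73 MHz mod fs = 4 MHz.
4 MHz ≤ fs/2 = 11.5 MHz, appears at 4 MHz.
53 MHz mod fs = 7 MHz.
7 MHz ≤ fs/2 = 11.5 MHz, appears at 7 MHz.
Distinct values: {4 MHz, 7 MHz, 7.5 MHz, 9.5 MHz}.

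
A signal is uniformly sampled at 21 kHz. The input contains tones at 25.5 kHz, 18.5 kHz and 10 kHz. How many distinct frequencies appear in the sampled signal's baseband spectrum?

fs/2 = 10.5 kHz.
25.5 kHz mod fs = 4.5 kHz.
4.5 kHz ≤ fs/2 = 10.5 kHz, appears at 4.5 kHz.
18.5 kHz > fs/2 = 10.5 kHz, folds to fs − 18.5 kHz = 2.5 kHz.
10 kHz ≤ fs/2 = 10.5 kHz, passes unchanged.
Distinct values: {2.5 kHz, 4.5 kHz, 10 kHz} → 3.

3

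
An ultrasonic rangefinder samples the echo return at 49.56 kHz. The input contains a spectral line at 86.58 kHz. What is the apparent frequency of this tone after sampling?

86.58 kHz mod fs = 37.02 kHz.
37.02 kHz > fs/2 = 24.78 kHz, folds to fs − 37.02 kHz = 12.54 kHz.

12.54 kHz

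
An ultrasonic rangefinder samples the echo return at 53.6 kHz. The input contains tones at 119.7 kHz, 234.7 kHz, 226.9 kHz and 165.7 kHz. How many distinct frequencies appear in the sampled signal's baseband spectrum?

fs/2 = 26.8 kHz.
119.7 kHz mod fs = 12.5 kHz.
12.5 kHz ≤ fs/2 = 26.8 kHz, appears at 12.5 kHz.
234.7 kHz mod fs = 20.3 kHz.
20.3 kHz ≤ fs/2 = 26.8 kHz, appears at 20.3 kHz.
226.9 kHz mod fs = 12.5 kHz.
12.5 kHz ≤ fs/2 = 26.8 kHz, appears at 12.5 kHz.
165.7 kHz mod fs = 4.9 kHz.
4.9 kHz ≤ fs/2 = 26.8 kHz, appears at 4.9 kHz.
Distinct values: {4.9 kHz, 12.5 kHz, 20.3 kHz} → 3.

3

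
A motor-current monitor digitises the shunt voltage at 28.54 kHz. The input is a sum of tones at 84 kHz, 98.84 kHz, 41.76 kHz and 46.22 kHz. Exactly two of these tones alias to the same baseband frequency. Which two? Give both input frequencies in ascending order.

41.76 kHz, 98.84 kHz

fs/2 = 14.27 kHz.
84 kHz mod fs = 26.92 kHz.
26.92 kHz > fs/2 = 14.27 kHz, folds to fs − 26.92 kHz = 1.62 kHz.
98.84 kHz mod fs = 13.22 kHz.
13.22 kHz ≤ fs/2 = 14.27 kHz, appears at 13.22 kHz.
41.76 kHz mod fs = 13.22 kHz.
13.22 kHz ≤ fs/2 = 14.27 kHz, appears at 13.22 kHz.
46.22 kHz mod fs = 17.68 kHz.
17.68 kHz > fs/2 = 14.27 kHz, folds to fs − 17.68 kHz = 10.86 kHz.
41.76 kHz and 98.84 kHz both map to 13.22 kHz.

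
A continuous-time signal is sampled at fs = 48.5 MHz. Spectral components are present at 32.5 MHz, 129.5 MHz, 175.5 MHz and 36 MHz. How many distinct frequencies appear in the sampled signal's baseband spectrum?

3

fs/2 = 24.25 MHz.
32.5 MHz > fs/2 = 24.25 MHz, folds to fs − 32.5 MHz = 16 MHz.
129.5 MHz mod fs = 32.5 MHz.
32.5 MHz > fs/2 = 24.25 MHz, folds to fs − 32.5 MHz = 16 MHz.
175.5 MHz mod fs = 30 MHz.
30 MHz > fs/2 = 24.25 MHz, folds to fs − 30 MHz = 18.5 MHz.
36 MHz > fs/2 = 24.25 MHz, folds to fs − 36 MHz = 12.5 MHz.
Distinct values: {12.5 MHz, 16 MHz, 18.5 MHz} → 3.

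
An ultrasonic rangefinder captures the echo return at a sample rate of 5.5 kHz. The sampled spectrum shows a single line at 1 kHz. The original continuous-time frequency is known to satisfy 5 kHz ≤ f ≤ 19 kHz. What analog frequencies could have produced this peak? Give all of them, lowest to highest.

6.5 kHz, 10 kHz, 12 kHz, 15.5 kHz, 17.5 kHz

Frequencies that alias to 1 kHz are k·fs ± 1 kHz for integer k ≥ 0.
k=0: 1 kHz.
k=1: 4.5 kHz, 6.5 kHz.
k=2: 10 kHz, 12 kHz.
k=3: 15.5 kHz, 17.5 kHz.
k=4: 21 kHz, 23 kHz.
Within [5 kHz, 19 kHz]: 6.5 kHz, 10 kHz, 12 kHz, 15.5 kHz, 17.5 kHz.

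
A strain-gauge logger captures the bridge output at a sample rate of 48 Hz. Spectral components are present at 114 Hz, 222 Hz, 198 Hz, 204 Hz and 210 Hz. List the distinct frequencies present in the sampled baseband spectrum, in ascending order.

6 Hz, 12 Hz, 18 Hz

fs/2 = 24 Hz.
114 Hz mod fs = 18 Hz.
18 Hz ≤ fs/2 = 24 Hz, appears at 18 Hz.
222 Hz mod fs = 30 Hz.
30 Hz > fs/2 = 24 Hz, folds to fs − 30 Hz = 18 Hz.
198 Hz mod fs = 6 Hz.
6 Hz ≤ fs/2 = 24 Hz, appears at 6 Hz.
204 Hz mod fs = 12 Hz.
12 Hz ≤ fs/2 = 24 Hz, appears at 12 Hz.
210 Hz mod fs = 18 Hz.
18 Hz ≤ fs/2 = 24 Hz, appears at 18 Hz.
Distinct values: {6 Hz, 12 Hz, 18 Hz}.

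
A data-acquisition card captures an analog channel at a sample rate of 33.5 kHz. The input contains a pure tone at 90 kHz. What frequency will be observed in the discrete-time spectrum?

10.5 kHz

90 kHz mod fs = 23 kHz.
23 kHz > fs/2 = 16.75 kHz, folds to fs − 23 kHz = 10.5 kHz.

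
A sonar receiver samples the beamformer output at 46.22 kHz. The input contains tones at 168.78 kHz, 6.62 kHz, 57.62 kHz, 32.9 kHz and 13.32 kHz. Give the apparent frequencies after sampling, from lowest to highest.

fs/2 = 23.11 kHz.
168.78 kHz mod fs = 30.12 kHz.
30.12 kHz > fs/2 = 23.11 kHz, folds to fs − 30.12 kHz = 16.1 kHz.
6.62 kHz ≤ fs/2 = 23.11 kHz, passes unchanged.
57.62 kHz mod fs = 11.4 kHz.
11.4 kHz ≤ fs/2 = 23.11 kHz, appears at 11.4 kHz.
32.9 kHz > fs/2 = 23.11 kHz, folds to fs − 32.9 kHz = 13.32 kHz.
13.32 kHz ≤ fs/2 = 23.11 kHz, passes unchanged.
Distinct values: {6.62 kHz, 11.4 kHz, 13.32 kHz, 16.1 kHz}.

6.62 kHz, 11.4 kHz, 13.32 kHz, 16.1 kHz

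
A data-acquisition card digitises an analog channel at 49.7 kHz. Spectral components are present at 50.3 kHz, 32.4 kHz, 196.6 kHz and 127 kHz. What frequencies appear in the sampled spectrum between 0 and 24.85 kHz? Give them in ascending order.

0.6 kHz, 2.2 kHz, 17.3 kHz, 22.1 kHz

fs/2 = 24.85 kHz.
50.3 kHz mod fs = 0.6 kHz.
0.6 kHz ≤ fs/2 = 24.85 kHz, appears at 0.6 kHz.
32.4 kHz > fs/2 = 24.85 kHz, folds to fs − 32.4 kHz = 17.3 kHz.
196.6 kHz mod fs = 47.5 kHz.
47.5 kHz > fs/2 = 24.85 kHz, folds to fs − 47.5 kHz = 2.2 kHz.
127 kHz mod fs = 27.6 kHz.
27.6 kHz > fs/2 = 24.85 kHz, folds to fs − 27.6 kHz = 22.1 kHz.
Distinct values: {0.6 kHz, 2.2 kHz, 17.3 kHz, 22.1 kHz}.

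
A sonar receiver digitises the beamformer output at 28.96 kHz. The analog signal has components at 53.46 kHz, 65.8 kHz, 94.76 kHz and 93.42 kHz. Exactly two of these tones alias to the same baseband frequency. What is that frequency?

fs/2 = 14.48 kHz.
53.46 kHz mod fs = 24.5 kHz.
24.5 kHz > fs/2 = 14.48 kHz, folds to fs − 24.5 kHz = 4.46 kHz.
65.8 kHz mod fs = 7.88 kHz.
7.88 kHz ≤ fs/2 = 14.48 kHz, appears at 7.88 kHz.
94.76 kHz mod fs = 7.88 kHz.
7.88 kHz ≤ fs/2 = 14.48 kHz, appears at 7.88 kHz.
93.42 kHz mod fs = 6.54 kHz.
6.54 kHz ≤ fs/2 = 14.48 kHz, appears at 6.54 kHz.
65.8 kHz and 94.76 kHz both map to 7.88 kHz.

7.88 kHz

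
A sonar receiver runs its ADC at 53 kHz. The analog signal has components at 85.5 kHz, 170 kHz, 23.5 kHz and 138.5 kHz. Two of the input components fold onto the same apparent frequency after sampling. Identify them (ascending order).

85.5 kHz, 138.5 kHz

fs/2 = 26.5 kHz.
85.5 kHz mod fs = 32.5 kHz.
32.5 kHz > fs/2 = 26.5 kHz, folds to fs − 32.5 kHz = 20.5 kHz.
170 kHz mod fs = 11 kHz.
11 kHz ≤ fs/2 = 26.5 kHz, appears at 11 kHz.
23.5 kHz ≤ fs/2 = 26.5 kHz, passes unchanged.
138.5 kHz mod fs = 32.5 kHz.
32.5 kHz > fs/2 = 26.5 kHz, folds to fs − 32.5 kHz = 20.5 kHz.
85.5 kHz and 138.5 kHz both map to 20.5 kHz.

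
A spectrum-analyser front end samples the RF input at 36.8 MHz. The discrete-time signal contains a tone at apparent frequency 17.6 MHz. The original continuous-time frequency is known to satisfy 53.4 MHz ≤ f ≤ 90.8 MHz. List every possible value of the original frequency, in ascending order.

Frequencies that alias to 17.6 MHz are k·fs ± 17.6 MHz for integer k ≥ 0.
k=0: 17.6 MHz.
k=1: 19.2 MHz, 54.4 MHz.
k=2: 56 MHz, 91.2 MHz.
k=3: 92.8 MHz, 128 MHz.
Within [53.4 MHz, 90.8 MHz]: 54.4 MHz, 56 MHz.

54.4 MHz, 56 MHz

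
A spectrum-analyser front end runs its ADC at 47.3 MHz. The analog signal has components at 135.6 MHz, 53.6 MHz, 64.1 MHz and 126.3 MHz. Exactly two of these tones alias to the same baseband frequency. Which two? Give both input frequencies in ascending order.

53.6 MHz, 135.6 MHz

fs/2 = 23.65 MHz.
135.6 MHz mod fs = 41 MHz.
41 MHz > fs/2 = 23.65 MHz, folds to fs − 41 MHz = 6.3 MHz.
53.6 MHz mod fs = 6.3 MHz.
6.3 MHz ≤ fs/2 = 23.65 MHz, appears at 6.3 MHz.
64.1 MHz mod fs = 16.8 MHz.
16.8 MHz ≤ fs/2 = 23.65 MHz, appears at 16.8 MHz.
126.3 MHz mod fs = 31.7 MHz.
31.7 MHz > fs/2 = 23.65 MHz, folds to fs − 31.7 MHz = 15.6 MHz.
53.6 MHz and 135.6 MHz both map to 6.3 MHz.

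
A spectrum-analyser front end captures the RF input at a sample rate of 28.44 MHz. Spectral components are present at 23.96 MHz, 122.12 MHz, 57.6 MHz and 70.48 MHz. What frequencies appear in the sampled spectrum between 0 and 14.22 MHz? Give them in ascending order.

fs/2 = 14.22 MHz.
23.96 MHz > fs/2 = 14.22 MHz, folds to fs − 23.96 MHz = 4.48 MHz.
122.12 MHz mod fs = 8.36 MHz.
8.36 MHz ≤ fs/2 = 14.22 MHz, appears at 8.36 MHz.
57.6 MHz mod fs = 0.72 MHz.
0.72 MHz ≤ fs/2 = 14.22 MHz, appears at 0.72 MHz.
70.48 MHz mod fs = 13.6 MHz.
13.6 MHz ≤ fs/2 = 14.22 MHz, appears at 13.6 MHz.
Distinct values: {0.72 MHz, 4.48 MHz, 8.36 MHz, 13.6 MHz}.

0.72 MHz, 4.48 MHz, 8.36 MHz, 13.6 MHz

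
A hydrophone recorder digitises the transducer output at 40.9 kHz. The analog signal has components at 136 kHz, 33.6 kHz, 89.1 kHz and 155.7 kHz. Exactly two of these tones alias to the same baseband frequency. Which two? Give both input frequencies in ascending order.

fs/2 = 20.45 kHz.
136 kHz mod fs = 13.3 kHz.
13.3 kHz ≤ fs/2 = 20.45 kHz, appears at 13.3 kHz.
33.6 kHz > fs/2 = 20.45 kHz, folds to fs − 33.6 kHz = 7.3 kHz.
89.1 kHz mod fs = 7.3 kHz.
7.3 kHz ≤ fs/2 = 20.45 kHz, appears at 7.3 kHz.
155.7 kHz mod fs = 33 kHz.
33 kHz > fs/2 = 20.45 kHz, folds to fs − 33 kHz = 7.9 kHz.
33.6 kHz and 89.1 kHz both map to 7.3 kHz.

33.6 kHz, 89.1 kHz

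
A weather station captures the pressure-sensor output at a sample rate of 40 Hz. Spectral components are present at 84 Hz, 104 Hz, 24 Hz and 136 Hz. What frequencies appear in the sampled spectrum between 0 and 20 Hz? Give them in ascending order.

4 Hz, 16 Hz

fs/2 = 20 Hz.
84 Hz mod fs = 4 Hz.
4 Hz ≤ fs/2 = 20 Hz, appears at 4 Hz.
104 Hz mod fs = 24 Hz.
24 Hz > fs/2 = 20 Hz, folds to fs − 24 Hz = 16 Hz.
24 Hz > fs/2 = 20 Hz, folds to fs − 24 Hz = 16 Hz.
136 Hz mod fs = 16 Hz.
16 Hz ≤ fs/2 = 20 Hz, appears at 16 Hz.
Distinct values: {4 Hz, 16 Hz}.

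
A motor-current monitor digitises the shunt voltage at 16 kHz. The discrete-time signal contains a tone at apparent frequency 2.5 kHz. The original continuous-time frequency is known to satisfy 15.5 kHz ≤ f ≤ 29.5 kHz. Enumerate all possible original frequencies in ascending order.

18.5 kHz, 29.5 kHz

Frequencies that alias to 2.5 kHz are k·fs ± 2.5 kHz for integer k ≥ 0.
k=0: 2.5 kHz.
k=1: 13.5 kHz, 18.5 kHz.
k=2: 29.5 kHz, 34.5 kHz.
k=3: 45.5 kHz, 50.5 kHz.
Within [15.5 kHz, 29.5 kHz]: 18.5 kHz, 29.5 kHz.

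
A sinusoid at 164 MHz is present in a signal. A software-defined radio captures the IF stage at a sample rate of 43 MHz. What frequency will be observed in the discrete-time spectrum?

164 MHz mod fs = 35 MHz.
35 MHz > fs/2 = 21.5 MHz, folds to fs − 35 MHz = 8 MHz.

8 MHz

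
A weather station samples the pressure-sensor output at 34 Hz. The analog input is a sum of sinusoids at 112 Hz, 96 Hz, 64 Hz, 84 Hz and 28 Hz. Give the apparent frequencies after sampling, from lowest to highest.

fs/2 = 17 Hz.
112 Hz mod fs = 10 Hz.
10 Hz ≤ fs/2 = 17 Hz, appears at 10 Hz.
96 Hz mod fs = 28 Hz.
28 Hz > fs/2 = 17 Hz, folds to fs − 28 Hz = 6 Hz.
64 Hz mod fs = 30 Hz.
30 Hz > fs/2 = 17 Hz, folds to fs − 30 Hz = 4 Hz.
84 Hz mod fs = 16 Hz.
16 Hz ≤ fs/2 = 17 Hz, appears at 16 Hz.
28 Hz > fs/2 = 17 Hz, folds to fs − 28 Hz = 6 Hz.
Distinct values: {4 Hz, 6 Hz, 10 Hz, 16 Hz}.

4 Hz, 6 Hz, 10 Hz, 16 Hz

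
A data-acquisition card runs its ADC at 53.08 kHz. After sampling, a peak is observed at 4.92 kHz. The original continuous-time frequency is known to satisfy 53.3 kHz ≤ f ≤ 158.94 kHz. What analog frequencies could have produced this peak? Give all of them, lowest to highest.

58 kHz, 101.24 kHz, 111.08 kHz, 154.32 kHz

Frequencies that alias to 4.92 kHz are k·fs ± 4.92 kHz for integer k ≥ 0.
k=0: 4.92 kHz.
k=1: 48.16 kHz, 58 kHz.
k=2: 101.24 kHz, 111.08 kHz.
k=3: 154.32 kHz, 164.16 kHz.
k=4: 207.4 kHz, 217.24 kHz.
Within [53.3 kHz, 158.94 kHz]: 58 kHz, 101.24 kHz, 111.08 kHz, 154.32 kHz.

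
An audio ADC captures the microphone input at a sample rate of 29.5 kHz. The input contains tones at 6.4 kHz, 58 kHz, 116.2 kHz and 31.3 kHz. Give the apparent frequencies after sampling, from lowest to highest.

1 kHz, 1.8 kHz, 6.4 kHz

fs/2 = 14.75 kHz.
6.4 kHz ≤ fs/2 = 14.75 kHz, passes unchanged.
58 kHz mod fs = 28.5 kHz.
28.5 kHz > fs/2 = 14.75 kHz, folds to fs − 28.5 kHz = 1 kHz.
116.2 kHz mod fs = 27.7 kHz.
27.7 kHz > fs/2 = 14.75 kHz, folds to fs − 27.7 kHz = 1.8 kHz.
31.3 kHz mod fs = 1.8 kHz.
1.8 kHz ≤ fs/2 = 14.75 kHz, appears at 1.8 kHz.
Distinct values: {1 kHz, 1.8 kHz, 6.4 kHz}.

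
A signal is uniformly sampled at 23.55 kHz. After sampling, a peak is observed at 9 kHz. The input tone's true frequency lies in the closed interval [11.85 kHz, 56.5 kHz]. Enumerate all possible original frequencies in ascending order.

14.55 kHz, 32.55 kHz, 38.1 kHz, 56.1 kHz

Frequencies that alias to 9 kHz are k·fs ± 9 kHz for integer k ≥ 0.
k=0: 9 kHz.
k=1: 14.55 kHz, 32.55 kHz.
k=2: 38.1 kHz, 56.1 kHz.
k=3: 61.65 kHz, 79.65 kHz.
Within [11.85 kHz, 56.5 kHz]: 14.55 kHz, 32.55 kHz, 38.1 kHz, 56.1 kHz.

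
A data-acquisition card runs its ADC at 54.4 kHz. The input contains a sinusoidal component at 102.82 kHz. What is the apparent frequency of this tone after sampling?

102.82 kHz mod fs = 48.42 kHz.
48.42 kHz > fs/2 = 27.2 kHz, folds to fs − 48.42 kHz = 5.98 kHz.

5.98 kHz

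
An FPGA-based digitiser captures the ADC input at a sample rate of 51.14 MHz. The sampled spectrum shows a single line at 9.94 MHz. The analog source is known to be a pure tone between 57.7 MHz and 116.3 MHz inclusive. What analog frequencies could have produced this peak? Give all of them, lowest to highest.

61.08 MHz, 92.34 MHz, 112.22 MHz

Frequencies that alias to 9.94 MHz are k·fs ± 9.94 MHz for integer k ≥ 0.
k=0: 9.94 MHz.
k=1: 41.2 MHz, 61.08 MHz.
k=2: 92.34 MHz, 112.22 MHz.
k=3: 143.48 MHz, 163.36 MHz.
Within [57.7 MHz, 116.3 MHz]: 61.08 MHz, 92.34 MHz, 112.22 MHz.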